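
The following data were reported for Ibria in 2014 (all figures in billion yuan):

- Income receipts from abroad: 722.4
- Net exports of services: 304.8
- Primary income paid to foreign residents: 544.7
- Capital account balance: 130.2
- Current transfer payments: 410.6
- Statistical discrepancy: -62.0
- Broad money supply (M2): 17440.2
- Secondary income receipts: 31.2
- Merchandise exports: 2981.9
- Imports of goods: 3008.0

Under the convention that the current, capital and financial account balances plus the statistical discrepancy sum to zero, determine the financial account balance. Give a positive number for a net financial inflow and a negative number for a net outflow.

Goods balance = 2981.9 - 3008.0 = -26.1
Services balance = 304.8
Trade balance (goods + services) = -26.1 + 304.8 = 278.7
Net primary income = 722.4 - 544.7 = 177.7
Net secondary income = 31.2 - 410.6 = -379.4
Current account = 278.7 + 177.7 + (-379.4) = 77.0
Financial account = -(77.0 + 130.2 + (-62.0)) = -145.2

-145.2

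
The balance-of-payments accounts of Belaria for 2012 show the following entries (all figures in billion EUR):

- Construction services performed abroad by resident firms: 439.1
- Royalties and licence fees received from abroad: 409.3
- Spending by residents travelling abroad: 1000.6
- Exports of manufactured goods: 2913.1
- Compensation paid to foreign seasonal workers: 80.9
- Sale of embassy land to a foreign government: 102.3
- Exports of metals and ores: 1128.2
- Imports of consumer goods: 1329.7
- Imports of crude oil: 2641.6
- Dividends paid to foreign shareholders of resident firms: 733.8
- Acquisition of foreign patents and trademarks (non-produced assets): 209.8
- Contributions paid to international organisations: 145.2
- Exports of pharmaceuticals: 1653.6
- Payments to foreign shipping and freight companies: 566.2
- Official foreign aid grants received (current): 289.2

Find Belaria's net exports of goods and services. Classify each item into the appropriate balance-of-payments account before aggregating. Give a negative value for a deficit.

Goods: 1128.2 + 1653.6 + 2913.1 - 2641.6 - 1329.7 = 1723.6
Services: 439.1 - 566.2 - 1000.6 + 409.3 = -718.4
Trade balance = 1723.6 + (-718.4) = 1005.2
(Excluded from the trade balance — primary income: compensation paid to foreign seasonal workers 80.9, dividends paid to foreign shareholders of resident firms 733.8; capital account: sale of embassy land to a foreign government 102.3, acquisition of foreign patents and trademarks (non-produced assets) 209.8; secondary income: contributions paid to international organisations 145.2, official foreign aid grants received (current) 289.2.)

1005.2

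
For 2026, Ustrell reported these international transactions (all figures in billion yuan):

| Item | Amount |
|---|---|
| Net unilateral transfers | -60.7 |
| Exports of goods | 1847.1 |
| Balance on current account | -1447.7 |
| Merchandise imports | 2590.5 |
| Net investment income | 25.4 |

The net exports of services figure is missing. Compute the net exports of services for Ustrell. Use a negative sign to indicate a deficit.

-669.0

Current account = goods balance + services balance + net primary income + net secondary income
Sum of the known components = -778.7
Net exports of services = CA - (known components) = -1447.7 - (-778.7) = -669.0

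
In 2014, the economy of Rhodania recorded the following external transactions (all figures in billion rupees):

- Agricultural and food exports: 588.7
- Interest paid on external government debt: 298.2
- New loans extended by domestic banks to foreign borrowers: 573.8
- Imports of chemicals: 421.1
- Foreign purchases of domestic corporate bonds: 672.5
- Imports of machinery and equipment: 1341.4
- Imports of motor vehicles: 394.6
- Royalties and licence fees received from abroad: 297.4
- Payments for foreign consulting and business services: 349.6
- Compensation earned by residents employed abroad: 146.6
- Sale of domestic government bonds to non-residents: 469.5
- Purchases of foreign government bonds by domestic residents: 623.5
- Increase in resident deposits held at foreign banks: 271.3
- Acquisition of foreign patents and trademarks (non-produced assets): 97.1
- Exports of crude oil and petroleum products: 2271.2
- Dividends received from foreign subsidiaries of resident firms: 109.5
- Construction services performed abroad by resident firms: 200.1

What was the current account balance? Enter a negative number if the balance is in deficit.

808.6

Goods: -421.1 + 2271.2 + 588.7 - 394.6 - 1341.4 = 702.8
Services: -349.6 + 200.1 + 297.4 = 147.9
Primary income: 109.5 + 146.6 - 298.2 = -42.1
Current account = 702.8 + 147.9 + (-42.1) = 808.6
(Excluded from the current account — financial account: new loans extended by domestic banks to foreign borrowers 573.8, foreign purchases of domestic corporate bonds 672.5, sale of domestic government bonds to non-residents 469.5, purchases of foreign government bonds by domestic residents 623.5, increase in resident deposits held at foreign banks 271.3; capital account: acquisition of foreign patents and trademarks (non-produced assets) 97.1.)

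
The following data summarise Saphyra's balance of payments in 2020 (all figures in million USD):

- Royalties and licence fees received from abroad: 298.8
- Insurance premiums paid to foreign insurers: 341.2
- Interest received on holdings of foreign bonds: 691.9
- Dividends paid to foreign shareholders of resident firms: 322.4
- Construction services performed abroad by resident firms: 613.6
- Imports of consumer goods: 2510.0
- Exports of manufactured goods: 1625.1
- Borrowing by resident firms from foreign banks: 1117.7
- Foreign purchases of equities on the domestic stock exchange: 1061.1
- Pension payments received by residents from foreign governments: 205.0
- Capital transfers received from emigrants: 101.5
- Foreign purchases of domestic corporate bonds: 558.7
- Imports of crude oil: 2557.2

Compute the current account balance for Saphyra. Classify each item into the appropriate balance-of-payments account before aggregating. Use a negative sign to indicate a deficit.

Goods: -2557.2 - 2510.0 + 1625.1 = -3442.1
Services: 613.6 + 298.8 - 341.2 = 571.2
Primary income: 691.9 - 322.4 = 369.5
Secondary income: 205.0
Current account = (-3442.1) + 571.2 + 369.5 + 205.0 = -2296.4
(Excluded from the current account — financial account: borrowing by resident firms from foreign banks 1117.7, foreign purchases of equities on the domestic stock exchange 1061.1, foreign purchases of domestic corporate bonds 558.7; capital account: capital transfers received from emigrants 101.5.)

-2296.4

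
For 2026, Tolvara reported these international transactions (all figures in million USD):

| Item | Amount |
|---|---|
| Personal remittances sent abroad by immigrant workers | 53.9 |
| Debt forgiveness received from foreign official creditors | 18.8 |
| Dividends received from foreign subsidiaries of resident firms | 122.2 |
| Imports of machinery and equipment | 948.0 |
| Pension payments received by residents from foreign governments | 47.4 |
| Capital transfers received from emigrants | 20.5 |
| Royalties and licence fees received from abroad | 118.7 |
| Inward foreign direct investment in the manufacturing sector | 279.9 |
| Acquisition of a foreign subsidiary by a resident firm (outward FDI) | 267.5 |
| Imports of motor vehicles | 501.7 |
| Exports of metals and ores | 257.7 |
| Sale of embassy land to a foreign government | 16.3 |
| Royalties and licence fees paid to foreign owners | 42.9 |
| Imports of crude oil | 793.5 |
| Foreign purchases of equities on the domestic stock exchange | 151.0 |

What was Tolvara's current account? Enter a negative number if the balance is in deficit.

Goods: -793.5 - 948.0 - 501.7 + 257.7 = -1985.5
Services: 118.7 - 42.9 = 75.8
Primary income: 122.2
Secondary income: -53.9 + 47.4 = -6.5
Current account = (-1985.5) + 75.8 + 122.2 + (-6.5) = -1794.0
(Excluded from the current account — capital account: debt forgiveness received from foreign official creditors 18.8, capital transfers received from emigrants 20.5, sale of embassy land to a foreign government 16.3; financial account: inward foreign direct investment in the manufacturing sector 279.9, acquisition of a foreign subsidiary by a resident firm (outward FDI) 267.5, foreign purchases of equities on the domestic stock exchange 151.0.)

-1794.0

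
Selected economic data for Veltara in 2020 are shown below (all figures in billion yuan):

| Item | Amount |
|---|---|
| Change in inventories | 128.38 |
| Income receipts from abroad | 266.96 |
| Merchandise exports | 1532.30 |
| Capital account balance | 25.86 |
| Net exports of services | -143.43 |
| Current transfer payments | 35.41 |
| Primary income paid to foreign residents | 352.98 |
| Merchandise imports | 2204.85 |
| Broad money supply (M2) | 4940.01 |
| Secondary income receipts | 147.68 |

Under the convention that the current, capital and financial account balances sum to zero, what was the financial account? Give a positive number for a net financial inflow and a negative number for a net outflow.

Goods balance = 1532.30 - 2204.85 = -672.55
Services balance = -143.43
Trade balance (goods + services) = -672.55 + (-143.43) = -815.98
Net primary income = 266.96 - 352.98 = -86.02
Net secondary income = 147.68 - 35.41 = 112.27
Current account = -815.98 + (-86.02) + 112.27 = -789.73
Financial account = -(-789.73 + 25.86) = 763.87

763.87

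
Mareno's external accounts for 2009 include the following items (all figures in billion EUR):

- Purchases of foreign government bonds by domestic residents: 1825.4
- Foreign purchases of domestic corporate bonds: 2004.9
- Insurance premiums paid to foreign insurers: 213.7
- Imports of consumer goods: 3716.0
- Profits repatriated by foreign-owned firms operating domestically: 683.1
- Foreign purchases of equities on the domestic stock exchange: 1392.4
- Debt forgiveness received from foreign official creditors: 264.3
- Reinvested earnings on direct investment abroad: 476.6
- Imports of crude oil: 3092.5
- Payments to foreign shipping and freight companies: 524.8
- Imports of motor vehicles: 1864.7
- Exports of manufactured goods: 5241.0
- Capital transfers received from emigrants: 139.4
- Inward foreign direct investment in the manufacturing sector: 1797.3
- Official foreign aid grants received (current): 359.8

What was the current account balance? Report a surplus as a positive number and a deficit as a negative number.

Goods: 5241.0 - 3092.5 - 3716.0 - 1864.7 = -3432.2
Services: -213.7 - 524.8 = -738.5
Primary income: -683.1 + 476.6 = -206.5
Secondary income: 359.8
Current account = (-3432.2) + (-738.5) + (-206.5) + 359.8 = -4017.4
(Excluded from the current account — financial account: purchases of foreign government bonds by domestic residents 1825.4, foreign purchases of domestic corporate bonds 2004.9, foreign purchases of equities on the domestic stock exchange 1392.4, inward foreign direct investment in the manufacturing sector 1797.3; capital account: debt forgiveness received from foreign official creditors 264.3, capital transfers received from emigrants 139.4.)

-4017.4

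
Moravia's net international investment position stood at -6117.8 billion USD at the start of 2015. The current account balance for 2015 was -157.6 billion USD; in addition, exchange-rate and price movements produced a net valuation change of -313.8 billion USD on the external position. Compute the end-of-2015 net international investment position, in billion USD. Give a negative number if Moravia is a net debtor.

Change in NIIP = current account + net valuation change = -157.6 + (-313.8) = -471.4
End-of-year NIIP = -6117.8 + (-471.4) = -6589.2

-6589.2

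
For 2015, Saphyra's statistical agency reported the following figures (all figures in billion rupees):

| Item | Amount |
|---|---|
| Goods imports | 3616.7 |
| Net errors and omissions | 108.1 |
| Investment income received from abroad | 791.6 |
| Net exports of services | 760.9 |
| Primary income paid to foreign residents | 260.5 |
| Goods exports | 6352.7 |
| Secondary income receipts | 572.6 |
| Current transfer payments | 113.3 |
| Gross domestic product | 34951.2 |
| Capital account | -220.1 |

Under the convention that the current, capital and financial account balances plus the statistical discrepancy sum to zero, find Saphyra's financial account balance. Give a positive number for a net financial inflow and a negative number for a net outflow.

Goods balance = 6352.7 - 3616.7 = 2736.0
Services balance = 760.9
Trade balance (goods + services) = 2736.0 + 760.9 = 3496.9
Net primary income = 791.6 - 260.5 = 531.1
Net secondary income = 572.6 - 113.3 = 459.3
Current account = 3496.9 + 531.1 + 459.3 = 4487.3
Financial account = -(4487.3 + (-220.1) + 108.1) = -4375.3

-4375.3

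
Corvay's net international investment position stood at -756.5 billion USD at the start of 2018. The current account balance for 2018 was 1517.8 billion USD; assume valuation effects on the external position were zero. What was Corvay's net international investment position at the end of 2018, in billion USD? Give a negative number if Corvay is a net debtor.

761.3

With no valuation effects, change in NIIP = current account = 1517.8
End-of-year NIIP = -756.5 + 1517.8 = 761.3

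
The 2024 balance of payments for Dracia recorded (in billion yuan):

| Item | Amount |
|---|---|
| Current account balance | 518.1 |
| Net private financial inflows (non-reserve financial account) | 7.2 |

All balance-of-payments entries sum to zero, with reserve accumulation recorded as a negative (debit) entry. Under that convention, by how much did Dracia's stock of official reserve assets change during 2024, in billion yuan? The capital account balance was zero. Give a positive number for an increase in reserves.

Official reserve transactions balance = -(518.1 + 7.2) = -525.3
An accumulation of reserves is recorded as a debit (negative entry), so the change in the stock of reserves is the negative of that balance.
Change in official reserves = -(-525.3) = 525.3

525.3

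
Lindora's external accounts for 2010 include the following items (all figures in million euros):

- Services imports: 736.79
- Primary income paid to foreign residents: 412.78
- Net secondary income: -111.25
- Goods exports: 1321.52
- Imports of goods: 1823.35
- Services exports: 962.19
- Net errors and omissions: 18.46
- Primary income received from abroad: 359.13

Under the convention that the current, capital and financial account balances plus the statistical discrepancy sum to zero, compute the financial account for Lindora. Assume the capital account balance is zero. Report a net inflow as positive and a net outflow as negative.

422.87

Goods balance = 1321.52 - 1823.35 = -501.83
Services balance = 962.19 - 736.79 = 225.40
Trade balance (goods + services) = -501.83 + 225.40 = -276.43
Net primary income = 359.13 - 412.78 = -53.65
Net secondary income = -111.25
Current account = -276.43 + (-53.65) + (-111.25) = -441.33
Financial account = -(-441.33 + 18.46) = 422.87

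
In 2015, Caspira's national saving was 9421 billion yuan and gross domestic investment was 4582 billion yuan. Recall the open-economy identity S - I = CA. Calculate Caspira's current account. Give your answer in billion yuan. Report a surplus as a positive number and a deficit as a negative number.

4839

CA = S - I = 9421 - 4582 = 4839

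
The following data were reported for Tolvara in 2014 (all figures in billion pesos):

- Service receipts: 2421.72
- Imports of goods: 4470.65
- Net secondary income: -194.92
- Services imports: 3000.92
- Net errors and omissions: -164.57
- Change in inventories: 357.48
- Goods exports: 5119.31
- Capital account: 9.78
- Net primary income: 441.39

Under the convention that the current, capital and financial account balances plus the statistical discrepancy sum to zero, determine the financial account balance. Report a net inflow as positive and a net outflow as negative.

Goods balance = 5119.31 - 4470.65 = 648.66
Services balance = 2421.72 - 3000.92 = -579.20
Trade balance (goods + services) = 648.66 + (-579.20) = 69.46
Net primary income = 441.39
Net secondary income = -194.92
Current account = 69.46 + 441.39 + (-194.92) = 315.93
Financial account = -(315.93 + 9.78 + (-164.57)) = -161.14

-161.14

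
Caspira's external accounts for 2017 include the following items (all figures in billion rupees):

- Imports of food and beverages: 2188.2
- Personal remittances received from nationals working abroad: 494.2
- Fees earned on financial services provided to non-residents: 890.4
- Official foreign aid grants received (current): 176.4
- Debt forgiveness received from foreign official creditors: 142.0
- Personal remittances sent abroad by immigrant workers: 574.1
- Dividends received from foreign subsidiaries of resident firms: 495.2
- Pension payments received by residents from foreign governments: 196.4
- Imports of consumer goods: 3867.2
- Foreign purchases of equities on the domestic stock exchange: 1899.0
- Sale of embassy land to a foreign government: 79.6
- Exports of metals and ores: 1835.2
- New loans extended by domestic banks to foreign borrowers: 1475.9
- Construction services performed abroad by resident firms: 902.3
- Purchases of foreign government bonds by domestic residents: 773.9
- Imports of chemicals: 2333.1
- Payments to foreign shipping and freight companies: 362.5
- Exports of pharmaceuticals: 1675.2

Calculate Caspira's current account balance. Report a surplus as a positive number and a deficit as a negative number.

Goods: 1835.2 - 2333.1 - 2188.2 + 1675.2 - 3867.2 = -4878.1
Services: 890.4 + 902.3 - 362.5 = 1430.2
Primary income: 495.2
Secondary income: -574.1 + 494.2 + 196.4 + 176.4 = 292.9
Current account = (-4878.1) + 1430.2 + 495.2 + 292.9 = -2659.8
(Excluded from the current account — capital account: debt forgiveness received from foreign official creditors 142.0, sale of embassy land to a foreign government 79.6; financial account: foreign purchases of equities on the domestic stock exchange 1899.0, new loans extended by domestic banks to foreign borrowers 1475.9, purchases of foreign government bonds by domestic residents 773.9.)

-2659.8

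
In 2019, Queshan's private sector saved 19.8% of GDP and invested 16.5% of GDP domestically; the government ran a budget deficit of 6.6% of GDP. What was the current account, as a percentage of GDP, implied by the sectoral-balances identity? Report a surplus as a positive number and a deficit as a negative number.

-3.3

By the sectoral-balances identity, CA = (S_private - I) + (T - G).
Private balance = 19.8 - 16.5 = 3.3
Government balance (T - G) = -6.6
CA = 3.3 + (-6.6) = -3.3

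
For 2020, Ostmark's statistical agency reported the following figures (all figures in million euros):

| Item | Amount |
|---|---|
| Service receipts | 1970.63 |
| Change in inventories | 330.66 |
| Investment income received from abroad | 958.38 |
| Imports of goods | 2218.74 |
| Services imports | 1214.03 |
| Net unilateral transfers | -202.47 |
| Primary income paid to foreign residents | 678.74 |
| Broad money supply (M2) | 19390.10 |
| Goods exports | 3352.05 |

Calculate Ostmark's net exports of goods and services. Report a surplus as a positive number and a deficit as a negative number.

1889.91

Goods balance = 3352.05 - 2218.74 = 1133.31
Services balance = 1970.63 - 1214.03 = 756.60
Trade balance (goods + services) = 1133.31 + 756.60 = 1889.91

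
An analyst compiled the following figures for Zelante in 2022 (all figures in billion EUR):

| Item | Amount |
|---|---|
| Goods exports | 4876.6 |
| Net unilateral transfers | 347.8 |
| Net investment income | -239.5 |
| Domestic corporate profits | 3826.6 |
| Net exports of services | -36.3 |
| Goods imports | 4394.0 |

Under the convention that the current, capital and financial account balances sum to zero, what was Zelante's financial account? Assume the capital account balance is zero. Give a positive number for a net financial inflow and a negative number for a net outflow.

Goods balance = 4876.6 - 4394.0 = 482.6
Services balance = -36.3
Trade balance (goods + services) = 482.6 + (-36.3) = 446.3
Net primary income = -239.5
Net secondary income = 347.8
Current account = 446.3 + (-239.5) + 347.8 = 554.6
Financial account = -(554.6) = -554.6

-554.6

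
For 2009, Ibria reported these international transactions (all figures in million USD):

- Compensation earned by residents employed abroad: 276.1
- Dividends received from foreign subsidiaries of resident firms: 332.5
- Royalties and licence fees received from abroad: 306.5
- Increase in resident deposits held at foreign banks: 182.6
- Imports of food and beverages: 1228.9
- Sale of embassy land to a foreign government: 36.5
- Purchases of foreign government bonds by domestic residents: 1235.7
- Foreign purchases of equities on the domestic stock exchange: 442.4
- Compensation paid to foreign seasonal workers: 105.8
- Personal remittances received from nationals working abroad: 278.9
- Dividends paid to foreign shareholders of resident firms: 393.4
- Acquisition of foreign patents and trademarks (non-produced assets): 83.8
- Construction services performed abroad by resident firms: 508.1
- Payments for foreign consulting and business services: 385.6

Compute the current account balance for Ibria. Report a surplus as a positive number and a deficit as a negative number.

Goods: -1228.9
Services: 306.5 + 508.1 - 385.6 = 429.0
Primary income: 332.5 + 276.1 - 105.8 - 393.4 = 109.4
Secondary income: 278.9
Current account = (-1228.9) + 429.0 + 109.4 + 278.9 = -411.6
(Excluded from the current account — financial account: increase in resident deposits held at foreign banks 182.6, purchases of foreign government bonds by domestic residents 1235.7, foreign purchases of equities on the domestic stock exchange 442.4; capital account: sale of embassy land to a foreign government 36.5, acquisition of foreign patents and trademarks (non-produced assets) 83.8.)

-411.6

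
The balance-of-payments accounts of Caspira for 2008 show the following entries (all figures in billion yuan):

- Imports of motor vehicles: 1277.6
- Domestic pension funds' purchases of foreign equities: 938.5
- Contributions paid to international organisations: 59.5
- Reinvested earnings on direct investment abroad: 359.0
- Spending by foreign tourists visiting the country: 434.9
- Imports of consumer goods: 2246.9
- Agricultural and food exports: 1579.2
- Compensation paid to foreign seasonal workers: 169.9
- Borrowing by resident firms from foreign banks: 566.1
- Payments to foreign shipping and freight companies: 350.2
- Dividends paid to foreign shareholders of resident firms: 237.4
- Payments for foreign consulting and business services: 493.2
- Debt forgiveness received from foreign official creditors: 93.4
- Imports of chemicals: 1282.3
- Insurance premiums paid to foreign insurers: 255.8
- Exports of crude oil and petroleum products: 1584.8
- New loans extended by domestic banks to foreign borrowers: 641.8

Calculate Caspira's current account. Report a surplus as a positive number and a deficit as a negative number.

Goods: -1277.6 + 1579.2 - 1282.3 - 2246.9 + 1584.8 = -1642.8
Services: 434.9 - 255.8 - 493.2 - 350.2 = -664.3
Primary income: 359.0 - 169.9 - 237.4 = -48.3
Secondary income: -59.5
Current account = (-1642.8) + (-664.3) + (-48.3) + (-59.5) = -2414.9
(Excluded from the current account — financial account: domestic pension funds' purchases of foreign equities 938.5, borrowing by resident firms from foreign banks 566.1, new loans extended by domestic banks to foreign borrowers 641.8; capital account: debt forgiveness received from foreign official creditors 93.4.)

-2414.9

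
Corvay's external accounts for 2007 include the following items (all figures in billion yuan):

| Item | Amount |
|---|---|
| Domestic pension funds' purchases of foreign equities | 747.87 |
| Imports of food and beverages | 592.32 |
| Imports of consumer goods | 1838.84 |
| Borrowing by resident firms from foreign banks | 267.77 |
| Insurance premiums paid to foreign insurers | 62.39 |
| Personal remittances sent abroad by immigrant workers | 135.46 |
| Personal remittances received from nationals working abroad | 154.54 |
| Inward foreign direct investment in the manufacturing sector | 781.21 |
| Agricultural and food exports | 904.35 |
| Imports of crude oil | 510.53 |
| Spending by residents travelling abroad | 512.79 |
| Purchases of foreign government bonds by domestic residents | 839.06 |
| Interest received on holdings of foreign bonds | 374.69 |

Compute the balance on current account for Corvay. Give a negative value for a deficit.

Goods: -592.32 - 510.53 + 904.35 - 1838.84 = -2037.34
Services: -512.79 - 62.39 = -575.18
Primary income: 374.69
Secondary income: -135.46 + 154.54 = 19.08
Current account = (-2037.34) + (-575.18) + 374.69 + 19.08 = -2218.75
(Excluded from the current account — financial account: domestic pension funds' purchases of foreign equities 747.87, borrowing by resident firms from foreign banks 267.77, inward foreign direct investment in the manufacturing sector 781.21, purchases of foreign government bonds by domestic residents 839.06.)

-2218.75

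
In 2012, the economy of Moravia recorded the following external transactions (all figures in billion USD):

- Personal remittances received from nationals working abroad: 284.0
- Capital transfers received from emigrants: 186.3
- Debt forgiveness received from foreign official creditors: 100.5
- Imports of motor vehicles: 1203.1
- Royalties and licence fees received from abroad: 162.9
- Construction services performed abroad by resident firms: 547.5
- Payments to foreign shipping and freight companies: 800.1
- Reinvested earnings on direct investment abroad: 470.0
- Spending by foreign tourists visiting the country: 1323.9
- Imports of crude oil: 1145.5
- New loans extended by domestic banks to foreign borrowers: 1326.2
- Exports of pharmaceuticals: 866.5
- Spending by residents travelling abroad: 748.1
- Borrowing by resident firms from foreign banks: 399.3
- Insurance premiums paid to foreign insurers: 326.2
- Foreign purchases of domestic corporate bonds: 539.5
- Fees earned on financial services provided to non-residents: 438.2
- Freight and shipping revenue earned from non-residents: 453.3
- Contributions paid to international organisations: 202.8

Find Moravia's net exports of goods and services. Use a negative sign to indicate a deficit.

Goods: -1203.1 + 866.5 - 1145.5 = -1482.1
Services: -326.2 + 1323.9 + 453.3 + 438.2 - 800.1 + 162.9 + 547.5 - 748.1 = 1051.4
Trade balance = -1482.1 + 1051.4 = -430.7
(Excluded from the trade balance — secondary income: personal remittances received from nationals working abroad 284.0, contributions paid to international organisations 202.8; capital account: capital transfers received from emigrants 186.3, debt forgiveness received from foreign official creditors 100.5; primary income: reinvested earnings on direct investment abroad 470.0; financial account: new loans extended by domestic banks to foreign borrowers 1326.2, borrowing by resident firms from foreign banks 399.3, foreign purchases of domestic corporate bonds 539.5.)

-430.7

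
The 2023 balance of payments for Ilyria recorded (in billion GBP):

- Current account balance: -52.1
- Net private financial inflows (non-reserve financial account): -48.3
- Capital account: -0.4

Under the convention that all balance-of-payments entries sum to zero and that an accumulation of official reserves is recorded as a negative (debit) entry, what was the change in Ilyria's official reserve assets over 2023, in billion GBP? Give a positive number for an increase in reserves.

Official reserve transactions balance = -((-52.1) + (-0.4) + (-48.3)) = 100.8
An accumulation of reserves is recorded as a debit (negative entry), so the change in the stock of reserves is the negative of that balance.
Change in official reserves = -(100.8) = -100.8

-100.8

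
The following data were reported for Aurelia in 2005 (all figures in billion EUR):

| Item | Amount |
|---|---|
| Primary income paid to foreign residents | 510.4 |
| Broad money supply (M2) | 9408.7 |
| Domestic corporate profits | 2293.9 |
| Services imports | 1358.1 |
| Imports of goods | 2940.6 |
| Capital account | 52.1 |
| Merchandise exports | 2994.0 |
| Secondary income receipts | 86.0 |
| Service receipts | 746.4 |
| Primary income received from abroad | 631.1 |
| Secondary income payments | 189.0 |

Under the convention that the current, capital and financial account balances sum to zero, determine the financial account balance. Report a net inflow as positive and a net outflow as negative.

Goods balance = 2994.0 - 2940.6 = 53.4
Services balance = 746.4 - 1358.1 = -611.7
Trade balance (goods + services) = 53.4 + (-611.7) = -558.3
Net primary income = 631.1 - 510.4 = 120.7
Net secondary income = 86.0 - 189.0 = -103.0
Current account = -558.3 + 120.7 + (-103.0) = -540.6
Financial account = -(-540.6 + 52.1) = 488.5

488.5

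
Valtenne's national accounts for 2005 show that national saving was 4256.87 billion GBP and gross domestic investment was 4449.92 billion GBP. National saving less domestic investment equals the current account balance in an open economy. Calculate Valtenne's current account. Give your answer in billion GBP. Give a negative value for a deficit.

CA = S - I = 4256.87 - 4449.92 = -193.05

-193.05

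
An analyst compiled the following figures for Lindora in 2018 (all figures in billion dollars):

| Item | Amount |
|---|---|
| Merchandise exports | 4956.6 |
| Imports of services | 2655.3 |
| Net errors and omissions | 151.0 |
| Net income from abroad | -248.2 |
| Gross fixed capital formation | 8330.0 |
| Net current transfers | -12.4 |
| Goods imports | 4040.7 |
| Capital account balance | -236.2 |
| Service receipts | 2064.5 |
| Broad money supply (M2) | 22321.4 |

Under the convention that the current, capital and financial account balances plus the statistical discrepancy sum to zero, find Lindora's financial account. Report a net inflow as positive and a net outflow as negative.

Goods balance = 4956.6 - 4040.7 = 915.9
Services balance = 2064.5 - 2655.3 = -590.8
Trade balance (goods + services) = 915.9 + (-590.8) = 325.1
Net primary income = -248.2
Net secondary income = -12.4
Current account = 325.1 + (-248.2) + (-12.4) = 64.5
Financial account = -(64.5 + (-236.2) + 151.0) = 20.7

20.7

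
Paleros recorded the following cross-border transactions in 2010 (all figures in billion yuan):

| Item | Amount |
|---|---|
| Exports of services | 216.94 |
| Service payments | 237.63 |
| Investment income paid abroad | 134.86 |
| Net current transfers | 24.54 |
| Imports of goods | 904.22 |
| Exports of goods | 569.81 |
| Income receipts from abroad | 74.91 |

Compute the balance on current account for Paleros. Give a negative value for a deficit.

-390.51

Goods balance = 569.81 - 904.22 = -334.41
Services balance = 216.94 - 237.63 = -20.69
Trade balance (goods + services) = -334.41 + (-20.69) = -355.10
Net primary income = 74.91 - 134.86 = -59.95
Net secondary income = 24.54
Current account = -355.10 + (-59.95) + 24.54 = -390.51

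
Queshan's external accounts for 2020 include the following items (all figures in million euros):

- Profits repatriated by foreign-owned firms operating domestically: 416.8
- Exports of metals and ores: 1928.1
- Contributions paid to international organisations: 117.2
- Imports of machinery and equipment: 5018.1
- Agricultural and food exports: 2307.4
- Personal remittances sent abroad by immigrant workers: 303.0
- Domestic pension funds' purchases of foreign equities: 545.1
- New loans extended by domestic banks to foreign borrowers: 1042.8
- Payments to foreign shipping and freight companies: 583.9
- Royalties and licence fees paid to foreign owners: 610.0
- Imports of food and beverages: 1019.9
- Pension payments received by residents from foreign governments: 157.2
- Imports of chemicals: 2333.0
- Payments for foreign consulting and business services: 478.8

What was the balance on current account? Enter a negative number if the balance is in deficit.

-6488.0

Goods: 2307.4 - 5018.1 - 1019.9 - 2333.0 + 1928.1 = -4135.5
Services: -610.0 - 478.8 - 583.9 = -1672.7
Primary income: -416.8
Secondary income: -303.0 - 117.2 + 157.2 = -263.0
Current account = (-4135.5) + (-1672.7) + (-416.8) + (-263.0) = -6488.0
(Excluded from the current account — financial account: domestic pension funds' purchases of foreign equities 545.1, new loans extended by domestic banks to foreign borrowers 1042.8.)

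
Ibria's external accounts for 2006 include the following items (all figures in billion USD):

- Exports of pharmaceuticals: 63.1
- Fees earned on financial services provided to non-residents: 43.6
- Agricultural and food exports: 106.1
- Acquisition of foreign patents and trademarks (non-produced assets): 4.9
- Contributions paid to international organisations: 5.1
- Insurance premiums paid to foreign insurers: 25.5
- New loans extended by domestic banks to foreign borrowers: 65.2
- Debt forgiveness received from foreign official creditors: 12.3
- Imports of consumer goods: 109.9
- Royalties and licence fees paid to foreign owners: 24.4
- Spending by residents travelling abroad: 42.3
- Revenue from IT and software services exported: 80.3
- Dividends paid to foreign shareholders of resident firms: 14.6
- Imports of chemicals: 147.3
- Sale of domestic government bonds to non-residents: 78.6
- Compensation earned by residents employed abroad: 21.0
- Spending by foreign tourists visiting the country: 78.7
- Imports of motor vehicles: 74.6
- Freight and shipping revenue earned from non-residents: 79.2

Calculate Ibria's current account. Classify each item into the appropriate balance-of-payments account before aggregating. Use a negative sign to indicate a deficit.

Goods: -109.9 - 74.6 + 63.1 - 147.3 + 106.1 = -162.6
Services: 43.6 - 24.4 + 80.3 + 79.2 - 25.5 - 42.3 + 78.7 = 189.6
Primary income: 21.0 - 14.6 = 6.4
Secondary income: -5.1
Current account = (-162.6) + 189.6 + 6.4 + (-5.1) = 28.3
(Excluded from the current account — capital account: acquisition of foreign patents and trademarks (non-produced assets) 4.9, debt forgiveness received from foreign official creditors 12.3; financial account: new loans extended by domestic banks to foreign borrowers 65.2, sale of domestic government bonds to non-residents 78.6.)

28.3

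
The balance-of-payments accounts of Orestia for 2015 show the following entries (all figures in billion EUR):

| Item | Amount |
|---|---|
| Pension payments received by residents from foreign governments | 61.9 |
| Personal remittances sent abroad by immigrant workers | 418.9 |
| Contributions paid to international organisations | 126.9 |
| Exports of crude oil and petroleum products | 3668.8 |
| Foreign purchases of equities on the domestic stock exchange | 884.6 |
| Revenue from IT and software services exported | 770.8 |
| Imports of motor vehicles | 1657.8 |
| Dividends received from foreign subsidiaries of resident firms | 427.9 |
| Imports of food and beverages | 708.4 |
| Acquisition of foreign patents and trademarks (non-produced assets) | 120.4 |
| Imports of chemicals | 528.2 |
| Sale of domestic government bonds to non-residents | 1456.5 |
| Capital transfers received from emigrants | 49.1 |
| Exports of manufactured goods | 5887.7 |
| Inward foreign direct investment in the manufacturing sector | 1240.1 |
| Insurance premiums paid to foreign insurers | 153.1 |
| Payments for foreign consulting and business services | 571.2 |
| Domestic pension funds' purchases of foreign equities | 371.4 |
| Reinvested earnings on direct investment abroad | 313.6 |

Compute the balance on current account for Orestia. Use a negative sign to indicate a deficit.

6966.2

Goods: -708.4 + 3668.8 - 528.2 + 5887.7 - 1657.8 = 6662.1
Services: 770.8 - 153.1 - 571.2 = 46.5
Primary income: 427.9 + 313.6 = 741.5
Secondary income: -418.9 - 126.9 + 61.9 = -483.9
Current account = 6662.1 + 46.5 + 741.5 + (-483.9) = 6966.2
(Excluded from the current account — financial account: foreign purchases of equities on the domestic stock exchange 884.6, sale of domestic government bonds to non-residents 1456.5, inward foreign direct investment in the manufacturing sector 1240.1, domestic pension funds' purchases of foreign equities 371.4; capital account: acquisition of foreign patents and trademarks (non-produced assets) 120.4, capital transfers received from emigrants 49.1.)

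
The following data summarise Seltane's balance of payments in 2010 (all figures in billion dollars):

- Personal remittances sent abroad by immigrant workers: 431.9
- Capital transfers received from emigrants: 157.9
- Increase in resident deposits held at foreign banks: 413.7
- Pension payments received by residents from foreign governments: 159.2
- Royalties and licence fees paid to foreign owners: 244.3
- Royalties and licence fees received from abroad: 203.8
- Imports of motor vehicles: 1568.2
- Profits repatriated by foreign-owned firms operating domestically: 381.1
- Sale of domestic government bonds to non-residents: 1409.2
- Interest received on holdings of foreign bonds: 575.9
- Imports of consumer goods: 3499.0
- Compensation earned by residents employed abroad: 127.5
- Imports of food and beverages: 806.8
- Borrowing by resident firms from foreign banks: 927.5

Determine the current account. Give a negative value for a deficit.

Goods: -1568.2 - 3499.0 - 806.8 = -5874.0
Services: -244.3 + 203.8 = -40.5
Primary income: -381.1 + 127.5 + 575.9 = 322.3
Secondary income: 159.2 - 431.9 = -272.7
Current account = (-5874.0) + (-40.5) + 322.3 + (-272.7) = -5864.9
(Excluded from the current account — capital account: capital transfers received from emigrants 157.9; financial account: increase in resident deposits held at foreign banks 413.7, sale of domestic government bonds to non-residents 1409.2, borrowing by resident firms from foreign banks 927.5.)

-5864.9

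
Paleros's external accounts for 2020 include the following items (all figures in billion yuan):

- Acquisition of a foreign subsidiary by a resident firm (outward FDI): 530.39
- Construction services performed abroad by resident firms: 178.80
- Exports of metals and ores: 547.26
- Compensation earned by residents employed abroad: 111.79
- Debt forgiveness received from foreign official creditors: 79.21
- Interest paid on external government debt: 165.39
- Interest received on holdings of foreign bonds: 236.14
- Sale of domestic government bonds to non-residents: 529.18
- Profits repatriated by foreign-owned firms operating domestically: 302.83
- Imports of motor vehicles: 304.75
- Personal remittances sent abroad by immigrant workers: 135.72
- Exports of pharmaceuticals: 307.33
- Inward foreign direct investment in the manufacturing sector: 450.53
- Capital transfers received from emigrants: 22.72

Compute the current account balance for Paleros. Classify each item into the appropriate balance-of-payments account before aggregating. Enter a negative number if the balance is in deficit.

472.63

Goods: 547.26 - 304.75 + 307.33 = 549.84
Services: 178.80
Primary income: -165.39 + 111.79 - 302.83 + 236.14 = -120.29
Secondary income: -135.72
Current account = 549.84 + 178.80 + (-120.29) + (-135.72) = 472.63
(Excluded from the current account — financial account: acquisition of a foreign subsidiary by a resident firm (outward FDI) 530.39, sale of domestic government bonds to non-residents 529.18, inward foreign direct investment in the manufacturing sector 450.53; capital account: debt forgiveness received from foreign official creditors 79.21, capital transfers received from emigrants 22.72.)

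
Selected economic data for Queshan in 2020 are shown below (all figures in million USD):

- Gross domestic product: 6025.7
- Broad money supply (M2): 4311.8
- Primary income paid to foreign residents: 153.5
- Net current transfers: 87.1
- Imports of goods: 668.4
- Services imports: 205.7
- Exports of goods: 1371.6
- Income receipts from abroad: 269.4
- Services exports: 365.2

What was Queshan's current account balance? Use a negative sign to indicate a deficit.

Goods balance = 1371.6 - 668.4 = 703.2
Services balance = 365.2 - 205.7 = 159.5
Trade balance (goods + services) = 703.2 + 159.5 = 862.7
Net primary income = 269.4 - 153.5 = 115.9
Net secondary income = 87.1
Current account = 862.7 + 115.9 + 87.1 = 1065.7

1065.7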